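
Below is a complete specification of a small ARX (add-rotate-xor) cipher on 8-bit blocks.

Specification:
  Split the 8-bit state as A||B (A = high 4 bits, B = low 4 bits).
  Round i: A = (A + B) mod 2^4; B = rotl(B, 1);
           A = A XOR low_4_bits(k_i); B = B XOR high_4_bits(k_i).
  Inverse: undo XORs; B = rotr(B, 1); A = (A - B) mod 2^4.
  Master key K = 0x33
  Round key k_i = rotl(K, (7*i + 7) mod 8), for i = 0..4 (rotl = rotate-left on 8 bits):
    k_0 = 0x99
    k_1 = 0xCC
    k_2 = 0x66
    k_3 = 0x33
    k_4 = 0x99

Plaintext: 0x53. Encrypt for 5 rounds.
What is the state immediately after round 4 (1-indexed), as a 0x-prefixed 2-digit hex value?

0xA3

s_0 = plaintext = 0x53
s_1 = Round(s_0, k_0) = 0x1F
s_2 = Round(s_1, k_1) = 0xC3
s_3 = Round(s_2, k_2) = 0x90
s_4 = Round(s_3, k_3) = 0xA3
s_5 = Round(s_4, k_4) = 0x4F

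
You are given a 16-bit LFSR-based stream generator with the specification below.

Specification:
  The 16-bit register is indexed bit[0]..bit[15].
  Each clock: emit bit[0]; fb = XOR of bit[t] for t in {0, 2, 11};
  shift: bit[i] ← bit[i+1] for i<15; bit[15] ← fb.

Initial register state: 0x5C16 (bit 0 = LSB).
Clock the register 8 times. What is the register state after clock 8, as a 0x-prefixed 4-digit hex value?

0x185C

reg_0 = 0x5C16
clock 1: out=0, reg = 0x2E0B
clock 2: out=1, reg = 0x1705
clock 3: out=1, reg = 0x0B82
clock 4: out=0, reg = 0x85C1
clock 5: out=1, reg = 0xC2E0
clock 6: out=0, reg = 0x6170
clock 7: out=0, reg = 0x30B8
clock 8: out=0, reg = 0x185C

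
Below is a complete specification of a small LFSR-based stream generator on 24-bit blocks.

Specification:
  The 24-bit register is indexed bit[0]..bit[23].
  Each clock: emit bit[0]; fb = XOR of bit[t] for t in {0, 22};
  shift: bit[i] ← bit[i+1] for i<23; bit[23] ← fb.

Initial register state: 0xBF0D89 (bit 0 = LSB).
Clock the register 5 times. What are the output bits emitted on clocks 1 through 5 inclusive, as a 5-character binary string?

10010

reg_0 = 0xBF0D89
clock 1: out=1, reg = 0xDF86C4
clock 2: out=0, reg = 0xEFC362
clock 3: out=0, reg = 0xF7E1B1
clock 4: out=1, reg = 0x7BF0D8
clock 5: out=0, reg = 0xBDF86C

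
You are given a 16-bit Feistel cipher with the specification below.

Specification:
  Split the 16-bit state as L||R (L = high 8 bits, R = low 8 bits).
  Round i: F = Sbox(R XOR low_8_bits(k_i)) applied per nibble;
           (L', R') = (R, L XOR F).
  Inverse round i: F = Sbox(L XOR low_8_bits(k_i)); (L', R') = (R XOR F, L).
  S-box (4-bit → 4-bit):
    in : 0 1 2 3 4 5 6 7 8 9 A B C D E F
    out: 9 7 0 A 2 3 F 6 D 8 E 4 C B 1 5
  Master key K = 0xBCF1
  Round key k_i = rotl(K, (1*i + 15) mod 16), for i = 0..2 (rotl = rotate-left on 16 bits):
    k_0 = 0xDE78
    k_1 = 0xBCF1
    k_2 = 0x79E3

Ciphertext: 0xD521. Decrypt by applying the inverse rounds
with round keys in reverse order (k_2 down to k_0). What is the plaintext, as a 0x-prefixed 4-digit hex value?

0x43B0

s_0 = ciphertext = 0xD521
s_1 = InvRound(s_0, k_2) = 0x8ED5
s_2 = InvRound(s_1, k_1) = 0xB08E
s_3 = InvRound(s_2, k_0) = 0x43B0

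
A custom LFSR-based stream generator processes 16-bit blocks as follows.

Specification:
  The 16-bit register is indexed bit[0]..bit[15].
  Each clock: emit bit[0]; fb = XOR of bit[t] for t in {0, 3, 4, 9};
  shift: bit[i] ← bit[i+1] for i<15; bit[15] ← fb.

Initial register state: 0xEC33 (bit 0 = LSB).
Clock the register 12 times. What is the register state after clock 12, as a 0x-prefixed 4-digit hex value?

reg_0 = 0xEC33
clock 1: out=1, reg = 0x7619
clock 2: out=1, reg = 0x3B0C
clock 3: out=0, reg = 0x1D86
clock 4: out=0, reg = 0x0EC3
clock 5: out=1, reg = 0x0761
clock 6: out=1, reg = 0x03B0
clock 7: out=0, reg = 0x01D8
clock 8: out=0, reg = 0x00EC
clock 9: out=0, reg = 0x8076
clock 10: out=0, reg = 0xC03B
clock 11: out=1, reg = 0xE01D
clock 12: out=1, reg = 0xF00E

0xF00E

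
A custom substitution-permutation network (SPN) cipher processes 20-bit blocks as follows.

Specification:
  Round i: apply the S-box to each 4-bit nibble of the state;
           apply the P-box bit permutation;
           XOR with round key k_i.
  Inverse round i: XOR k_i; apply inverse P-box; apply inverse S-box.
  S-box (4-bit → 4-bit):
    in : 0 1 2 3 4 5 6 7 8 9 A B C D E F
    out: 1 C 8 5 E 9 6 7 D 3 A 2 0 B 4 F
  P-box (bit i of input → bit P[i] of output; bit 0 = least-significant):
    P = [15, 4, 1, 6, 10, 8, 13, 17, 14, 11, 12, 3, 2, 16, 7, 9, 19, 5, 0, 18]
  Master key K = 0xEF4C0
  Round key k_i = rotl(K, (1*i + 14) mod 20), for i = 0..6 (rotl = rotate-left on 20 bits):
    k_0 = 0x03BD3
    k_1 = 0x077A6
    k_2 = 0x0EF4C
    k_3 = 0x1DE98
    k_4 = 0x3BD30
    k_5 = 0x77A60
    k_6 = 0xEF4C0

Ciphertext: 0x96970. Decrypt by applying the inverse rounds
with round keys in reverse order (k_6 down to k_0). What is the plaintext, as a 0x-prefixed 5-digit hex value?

s_0 = ciphertext = 0x96970
s_1 = InvRound(s_0, k_6) = 0xA66D9
s_2 = InvRound(s_1, k_5) = 0xF640B
s_3 = InvRound(s_2, k_4) = 0xFCFB7
s_4 = InvRound(s_3, k_3) = 0xF01AE
s_5 = InvRound(s_4, k_2) = 0xD4988
s_6 = InvRound(s_5, k_1) = 0xDD43E
s_7 = InvRound(s_6, k_0) = 0xFFD75

0xFFD75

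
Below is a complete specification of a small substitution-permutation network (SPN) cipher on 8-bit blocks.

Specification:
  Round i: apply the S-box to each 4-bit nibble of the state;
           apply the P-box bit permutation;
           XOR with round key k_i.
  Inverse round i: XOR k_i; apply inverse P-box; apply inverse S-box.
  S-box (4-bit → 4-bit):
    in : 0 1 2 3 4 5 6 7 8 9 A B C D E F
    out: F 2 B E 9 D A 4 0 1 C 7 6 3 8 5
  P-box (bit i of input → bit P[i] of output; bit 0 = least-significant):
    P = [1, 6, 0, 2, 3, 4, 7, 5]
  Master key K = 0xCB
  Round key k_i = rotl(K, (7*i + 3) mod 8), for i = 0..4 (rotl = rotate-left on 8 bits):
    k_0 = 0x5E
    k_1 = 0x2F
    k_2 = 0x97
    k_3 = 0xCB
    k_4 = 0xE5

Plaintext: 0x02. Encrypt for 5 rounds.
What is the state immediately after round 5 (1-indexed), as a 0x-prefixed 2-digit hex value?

0x23

s_0 = plaintext = 0x02
s_1 = Round(s_0, k_0) = 0xA0
s_2 = Round(s_1, k_1) = 0xC8
s_3 = Round(s_2, k_2) = 0x07
s_4 = Round(s_3, k_3) = 0x72
s_5 = Round(s_4, k_4) = 0x23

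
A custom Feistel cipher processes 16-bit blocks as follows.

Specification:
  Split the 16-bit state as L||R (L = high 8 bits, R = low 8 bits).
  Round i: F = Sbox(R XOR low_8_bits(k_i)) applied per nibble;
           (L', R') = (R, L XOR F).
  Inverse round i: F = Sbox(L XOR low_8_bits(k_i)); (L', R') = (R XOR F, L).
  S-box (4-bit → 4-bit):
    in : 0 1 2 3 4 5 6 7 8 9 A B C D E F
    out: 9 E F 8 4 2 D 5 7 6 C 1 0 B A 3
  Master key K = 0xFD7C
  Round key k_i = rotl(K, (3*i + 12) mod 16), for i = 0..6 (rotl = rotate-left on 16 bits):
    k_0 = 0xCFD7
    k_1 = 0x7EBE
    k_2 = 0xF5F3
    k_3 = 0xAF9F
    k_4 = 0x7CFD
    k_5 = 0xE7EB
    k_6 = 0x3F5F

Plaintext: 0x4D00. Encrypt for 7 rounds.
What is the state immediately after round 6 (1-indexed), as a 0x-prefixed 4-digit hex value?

s_0 = plaintext = 0x4D00
s_1 = Round(s_0, k_0) = 0x00F8
s_2 = Round(s_1, k_1) = 0xF84D
s_3 = Round(s_2, k_2) = 0x4DE2
s_4 = Round(s_3, k_3) = 0xE216
s_5 = Round(s_4, k_4) = 0x1643
s_6 = Round(s_5, k_5) = 0x43D1
s_7 = Round(s_6, k_6) = 0xD139

0x43D1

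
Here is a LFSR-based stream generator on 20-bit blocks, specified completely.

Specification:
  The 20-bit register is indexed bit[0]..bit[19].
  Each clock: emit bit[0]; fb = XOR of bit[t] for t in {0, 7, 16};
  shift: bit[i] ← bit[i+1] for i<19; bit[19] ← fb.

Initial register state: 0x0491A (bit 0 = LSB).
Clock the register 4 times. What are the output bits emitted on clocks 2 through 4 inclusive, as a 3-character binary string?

101

reg_0 = 0x0491A
clock 1: out=0, reg = 0x0248D
clock 2: out=1, reg = 0x01246
clock 3: out=0, reg = 0x00923
clock 4: out=1, reg = 0x80491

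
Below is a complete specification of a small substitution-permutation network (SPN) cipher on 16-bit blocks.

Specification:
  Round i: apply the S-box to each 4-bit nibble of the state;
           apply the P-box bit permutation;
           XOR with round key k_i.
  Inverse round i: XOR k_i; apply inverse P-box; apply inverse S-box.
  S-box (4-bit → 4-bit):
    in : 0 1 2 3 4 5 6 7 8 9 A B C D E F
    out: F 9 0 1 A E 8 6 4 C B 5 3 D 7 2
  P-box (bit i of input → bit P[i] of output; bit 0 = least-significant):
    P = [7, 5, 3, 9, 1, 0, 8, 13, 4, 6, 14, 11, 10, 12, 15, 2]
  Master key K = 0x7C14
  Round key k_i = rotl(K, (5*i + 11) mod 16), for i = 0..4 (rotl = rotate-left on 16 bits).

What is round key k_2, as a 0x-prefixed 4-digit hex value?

K = 0x7C14
k_0 = rotl(K, (5*0+11) mod 16) = rotl(K, 11) = 0xA3E0
k_1 = rotl(K, (5*1+11) mod 16) = rotl(K, 0) = 0x7C14
k_2 = rotl(K, (5*2+11) mod 16) = rotl(K, 5) = 0x828F

0x828F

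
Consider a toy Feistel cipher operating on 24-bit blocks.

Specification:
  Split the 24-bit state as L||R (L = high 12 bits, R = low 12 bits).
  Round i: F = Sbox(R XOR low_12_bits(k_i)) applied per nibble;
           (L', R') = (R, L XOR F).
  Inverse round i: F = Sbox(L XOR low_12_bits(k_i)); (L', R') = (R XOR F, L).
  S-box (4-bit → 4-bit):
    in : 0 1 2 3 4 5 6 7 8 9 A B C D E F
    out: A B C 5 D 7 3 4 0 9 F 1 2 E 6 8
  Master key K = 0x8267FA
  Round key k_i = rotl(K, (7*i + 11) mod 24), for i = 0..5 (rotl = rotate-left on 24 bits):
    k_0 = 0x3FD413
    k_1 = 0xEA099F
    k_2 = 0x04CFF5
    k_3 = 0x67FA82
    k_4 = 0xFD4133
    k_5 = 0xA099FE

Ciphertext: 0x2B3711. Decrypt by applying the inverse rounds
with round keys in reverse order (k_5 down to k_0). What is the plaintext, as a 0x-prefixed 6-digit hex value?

s_0 = ciphertext = 0x2B3711
s_1 = InvRound(s_0, k_5) = 0x6CF2B3
s_2 = InvRound(s_1, k_4) = 0x6316CF
s_3 = InvRound(s_2, k_3) = 0x4DA631
s_4 = InvRound(s_3, k_2) = 0x7F94DA
s_5 = InvRound(s_4, k_1) = 0x2E97F9
s_6 = InvRound(s_5, k_0) = 0x4762E9

0x4762E9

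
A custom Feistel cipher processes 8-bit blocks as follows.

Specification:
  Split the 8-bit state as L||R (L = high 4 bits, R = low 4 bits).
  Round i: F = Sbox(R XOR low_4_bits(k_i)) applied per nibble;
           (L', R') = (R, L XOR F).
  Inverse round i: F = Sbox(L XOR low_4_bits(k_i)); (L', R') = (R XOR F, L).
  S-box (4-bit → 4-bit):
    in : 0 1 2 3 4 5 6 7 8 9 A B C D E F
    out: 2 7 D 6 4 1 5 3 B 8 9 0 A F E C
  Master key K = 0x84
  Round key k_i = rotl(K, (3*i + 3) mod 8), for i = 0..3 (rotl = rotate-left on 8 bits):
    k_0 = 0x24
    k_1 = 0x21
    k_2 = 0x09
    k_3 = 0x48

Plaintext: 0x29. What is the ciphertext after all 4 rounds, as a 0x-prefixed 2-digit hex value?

0x49

s_0 = plaintext = 0x29
s_1 = Round(s_0, k_0) = 0x9D
s_2 = Round(s_1, k_1) = 0xD3
s_3 = Round(s_2, k_2) = 0x34
s_4 = Round(s_3, k_3) = 0x49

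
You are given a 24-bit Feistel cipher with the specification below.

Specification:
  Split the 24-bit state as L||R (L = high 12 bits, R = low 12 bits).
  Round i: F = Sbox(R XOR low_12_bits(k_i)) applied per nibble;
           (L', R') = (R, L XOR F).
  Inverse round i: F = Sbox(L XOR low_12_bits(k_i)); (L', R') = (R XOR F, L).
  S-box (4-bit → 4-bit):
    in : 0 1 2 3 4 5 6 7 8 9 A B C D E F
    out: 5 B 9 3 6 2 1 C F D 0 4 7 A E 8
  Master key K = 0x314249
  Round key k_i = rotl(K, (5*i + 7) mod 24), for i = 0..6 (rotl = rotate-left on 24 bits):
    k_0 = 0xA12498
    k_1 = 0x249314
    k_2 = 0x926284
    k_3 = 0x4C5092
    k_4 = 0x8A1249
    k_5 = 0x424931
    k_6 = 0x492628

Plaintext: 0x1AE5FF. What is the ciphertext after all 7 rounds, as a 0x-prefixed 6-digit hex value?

0xB0B0C8

s_0 = plaintext = 0x1AE5FF
s_1 = Round(s_0, k_0) = 0x5FFAB2
s_2 = Round(s_1, k_1) = 0xAB28FE
s_3 = Round(s_2, k_2) = 0x8FEA72
s_4 = Round(s_3, k_3) = 0xA7281B
s_5 = Round(s_4, k_4) = 0x81BA5B
s_6 = Round(s_5, k_5) = 0xA5BB0B
s_7 = Round(s_6, k_6) = 0xB0B0C8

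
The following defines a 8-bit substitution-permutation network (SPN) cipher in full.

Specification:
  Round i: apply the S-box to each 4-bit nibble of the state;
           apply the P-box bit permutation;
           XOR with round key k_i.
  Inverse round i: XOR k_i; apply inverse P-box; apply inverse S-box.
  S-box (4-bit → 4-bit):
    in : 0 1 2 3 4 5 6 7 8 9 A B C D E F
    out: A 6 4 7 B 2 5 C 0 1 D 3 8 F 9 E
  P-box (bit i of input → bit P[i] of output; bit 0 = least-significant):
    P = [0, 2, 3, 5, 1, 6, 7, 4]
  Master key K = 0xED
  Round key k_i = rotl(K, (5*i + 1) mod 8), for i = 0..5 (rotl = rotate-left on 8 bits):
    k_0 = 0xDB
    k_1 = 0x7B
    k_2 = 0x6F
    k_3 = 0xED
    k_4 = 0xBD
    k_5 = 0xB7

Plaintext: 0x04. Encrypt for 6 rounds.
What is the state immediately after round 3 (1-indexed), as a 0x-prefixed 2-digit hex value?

s_0 = plaintext = 0x04
s_1 = Round(s_0, k_0) = 0xAE
s_2 = Round(s_1, k_1) = 0xC8
s_3 = Round(s_2, k_2) = 0x7F
s_4 = Round(s_3, k_3) = 0x51
s_5 = Round(s_4, k_4) = 0xF1
s_6 = Round(s_5, k_5) = 0x6B

0x7F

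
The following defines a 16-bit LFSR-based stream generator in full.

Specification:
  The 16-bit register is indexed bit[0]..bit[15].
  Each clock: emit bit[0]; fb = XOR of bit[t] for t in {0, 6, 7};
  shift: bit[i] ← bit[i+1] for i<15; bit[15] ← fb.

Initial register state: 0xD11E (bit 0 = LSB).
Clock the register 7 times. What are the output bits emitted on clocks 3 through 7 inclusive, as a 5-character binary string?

11100

reg_0 = 0xD11E
clock 1: out=0, reg = 0x688F
clock 2: out=1, reg = 0x3447
clock 3: out=1, reg = 0x1A23
clock 4: out=1, reg = 0x8D11
clock 5: out=1, reg = 0xC688
clock 6: out=0, reg = 0xE344
clock 7: out=0, reg = 0xF1A2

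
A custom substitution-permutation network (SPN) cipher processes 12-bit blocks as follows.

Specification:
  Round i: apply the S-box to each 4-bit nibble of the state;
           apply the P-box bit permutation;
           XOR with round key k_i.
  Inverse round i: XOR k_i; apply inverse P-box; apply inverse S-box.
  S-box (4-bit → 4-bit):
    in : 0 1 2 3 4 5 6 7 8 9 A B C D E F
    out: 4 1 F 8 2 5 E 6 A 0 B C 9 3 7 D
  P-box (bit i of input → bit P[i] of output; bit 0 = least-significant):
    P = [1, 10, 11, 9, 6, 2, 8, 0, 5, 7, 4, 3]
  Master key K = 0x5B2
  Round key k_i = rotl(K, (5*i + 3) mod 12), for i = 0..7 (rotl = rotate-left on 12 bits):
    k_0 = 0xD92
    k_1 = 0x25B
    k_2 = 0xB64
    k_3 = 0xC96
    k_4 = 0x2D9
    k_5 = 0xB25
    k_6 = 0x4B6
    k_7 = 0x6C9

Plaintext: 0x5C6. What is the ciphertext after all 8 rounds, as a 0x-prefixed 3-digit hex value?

0x30F

s_0 = plaintext = 0x5C6
s_1 = Round(s_0, k_0) = 0x3E3
s_2 = Round(s_1, k_1) = 0x117
s_3 = Round(s_2, k_2) = 0x704
s_4 = Round(s_3, k_3) = 0x906
s_5 = Round(s_4, k_4) = 0xDD9
s_6 = Round(s_5, k_5) = 0xBC1
s_7 = Round(s_6, k_6) = 0x4ED
s_8 = Round(s_7, k_7) = 0x30F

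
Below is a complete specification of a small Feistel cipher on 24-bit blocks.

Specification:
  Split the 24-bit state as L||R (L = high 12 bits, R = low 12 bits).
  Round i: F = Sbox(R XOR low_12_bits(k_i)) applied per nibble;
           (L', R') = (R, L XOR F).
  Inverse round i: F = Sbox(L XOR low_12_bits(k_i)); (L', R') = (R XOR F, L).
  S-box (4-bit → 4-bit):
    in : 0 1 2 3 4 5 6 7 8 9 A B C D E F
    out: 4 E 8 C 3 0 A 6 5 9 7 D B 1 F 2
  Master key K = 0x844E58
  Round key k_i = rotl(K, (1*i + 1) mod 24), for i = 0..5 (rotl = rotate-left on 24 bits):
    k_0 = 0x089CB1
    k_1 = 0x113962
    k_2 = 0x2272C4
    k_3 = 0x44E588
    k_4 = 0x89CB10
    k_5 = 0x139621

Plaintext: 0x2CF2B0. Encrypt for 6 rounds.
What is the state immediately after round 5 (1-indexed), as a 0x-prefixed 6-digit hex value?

s_0 = plaintext = 0x2CF2B0
s_1 = Round(s_0, k_0) = 0x2B0D81
s_2 = Round(s_1, k_1) = 0xD8114C
s_3 = Round(s_2, k_2) = 0x14C1D4
s_4 = Round(s_3, k_3) = 0x1D4247
s_5 = Round(s_4, k_4) = 0x2478D2
s_6 = Round(s_5, k_5) = 0x8D2D6B

0x2478D2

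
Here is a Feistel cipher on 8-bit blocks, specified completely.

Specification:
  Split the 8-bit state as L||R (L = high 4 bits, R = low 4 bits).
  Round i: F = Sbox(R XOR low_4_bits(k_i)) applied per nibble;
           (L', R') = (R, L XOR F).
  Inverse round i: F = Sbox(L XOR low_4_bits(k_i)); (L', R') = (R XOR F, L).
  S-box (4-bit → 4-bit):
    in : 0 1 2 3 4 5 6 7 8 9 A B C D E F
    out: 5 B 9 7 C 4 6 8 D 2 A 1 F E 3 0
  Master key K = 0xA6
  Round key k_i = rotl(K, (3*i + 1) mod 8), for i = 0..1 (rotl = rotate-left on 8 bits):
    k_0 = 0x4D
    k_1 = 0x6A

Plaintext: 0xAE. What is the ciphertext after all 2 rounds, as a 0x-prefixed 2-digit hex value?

s_0 = plaintext = 0xAE
s_1 = Round(s_0, k_0) = 0xED
s_2 = Round(s_1, k_1) = 0xD6

0xD6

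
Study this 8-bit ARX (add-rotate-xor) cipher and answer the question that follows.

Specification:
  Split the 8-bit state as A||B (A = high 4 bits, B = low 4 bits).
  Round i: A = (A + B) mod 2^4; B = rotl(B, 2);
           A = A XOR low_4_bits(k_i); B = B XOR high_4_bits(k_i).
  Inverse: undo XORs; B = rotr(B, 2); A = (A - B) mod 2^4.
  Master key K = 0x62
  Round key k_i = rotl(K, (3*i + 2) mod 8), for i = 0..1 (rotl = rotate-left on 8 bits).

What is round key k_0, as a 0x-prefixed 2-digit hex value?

0x89

K = 0x62
k_0 = rotl(K, (3*0+2) mod 8) = rotl(K, 2) = 0x89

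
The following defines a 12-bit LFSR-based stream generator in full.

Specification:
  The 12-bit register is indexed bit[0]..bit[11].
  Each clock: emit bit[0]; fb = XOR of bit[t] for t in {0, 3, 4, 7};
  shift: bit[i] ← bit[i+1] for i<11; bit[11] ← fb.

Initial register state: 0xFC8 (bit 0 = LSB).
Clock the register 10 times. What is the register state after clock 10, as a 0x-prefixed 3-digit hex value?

reg_0 = 0xFC8
clock 1: out=0, reg = 0x7E4
clock 2: out=0, reg = 0xBF2
clock 3: out=0, reg = 0x5F9
clock 4: out=1, reg = 0x2FC
clock 5: out=0, reg = 0x97E
clock 6: out=0, reg = 0x4BF
clock 7: out=1, reg = 0x25F
clock 8: out=1, reg = 0x92F
clock 9: out=1, reg = 0x497
clock 10: out=1, reg = 0xA4B

0xA4B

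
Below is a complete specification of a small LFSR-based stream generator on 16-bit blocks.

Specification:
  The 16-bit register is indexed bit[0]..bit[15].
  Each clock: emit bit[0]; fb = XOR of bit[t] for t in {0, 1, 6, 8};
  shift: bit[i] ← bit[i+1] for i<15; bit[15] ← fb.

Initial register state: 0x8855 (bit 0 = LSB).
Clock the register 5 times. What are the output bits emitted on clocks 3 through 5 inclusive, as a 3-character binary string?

reg_0 = 0x8855
clock 1: out=1, reg = 0x442A
clock 2: out=0, reg = 0xA215
clock 3: out=1, reg = 0xD10A
clock 4: out=0, reg = 0x6885
clock 5: out=1, reg = 0xB442

101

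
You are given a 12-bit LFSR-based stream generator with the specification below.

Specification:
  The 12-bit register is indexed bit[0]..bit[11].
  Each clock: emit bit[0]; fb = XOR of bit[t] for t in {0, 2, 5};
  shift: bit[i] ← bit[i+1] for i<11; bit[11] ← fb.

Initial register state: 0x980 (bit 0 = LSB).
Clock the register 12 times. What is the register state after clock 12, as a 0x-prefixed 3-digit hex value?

0xDAC

reg_0 = 0x980
clock 1: out=0, reg = 0x4C0
clock 2: out=0, reg = 0x260
clock 3: out=0, reg = 0x930
clock 4: out=0, reg = 0xC98
clock 5: out=0, reg = 0x64C
clock 6: out=0, reg = 0xB26
clock 7: out=0, reg = 0x593
clock 8: out=1, reg = 0xAC9
clock 9: out=1, reg = 0xD64
clock 10: out=0, reg = 0x6B2
clock 11: out=0, reg = 0xB59
clock 12: out=1, reg = 0xDAC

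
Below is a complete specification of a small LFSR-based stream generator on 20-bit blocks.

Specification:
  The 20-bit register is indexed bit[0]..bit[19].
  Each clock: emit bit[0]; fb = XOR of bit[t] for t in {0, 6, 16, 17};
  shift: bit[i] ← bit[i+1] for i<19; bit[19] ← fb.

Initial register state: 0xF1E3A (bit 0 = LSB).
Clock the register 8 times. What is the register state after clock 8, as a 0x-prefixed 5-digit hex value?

reg_0 = 0xF1E3A
clock 1: out=0, reg = 0x78F1D
clock 2: out=1, reg = 0xBC78E
clock 3: out=0, reg = 0x5E3C7
clock 4: out=1, reg = 0xAF1E3
clock 5: out=1, reg = 0xD78F1
clock 6: out=1, reg = 0xEBC78
clock 7: out=0, reg = 0x75E3C
clock 8: out=0, reg = 0x3AF1E

0x3AF1E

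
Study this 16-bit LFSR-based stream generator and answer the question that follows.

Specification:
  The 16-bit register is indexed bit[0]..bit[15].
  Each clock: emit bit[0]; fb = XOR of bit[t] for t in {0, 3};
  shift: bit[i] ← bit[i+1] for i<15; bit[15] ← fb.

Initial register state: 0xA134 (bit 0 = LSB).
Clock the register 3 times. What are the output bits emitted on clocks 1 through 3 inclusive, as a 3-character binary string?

001

reg_0 = 0xA134
clock 1: out=0, reg = 0x509A
clock 2: out=0, reg = 0xA84D
clock 3: out=1, reg = 0x5426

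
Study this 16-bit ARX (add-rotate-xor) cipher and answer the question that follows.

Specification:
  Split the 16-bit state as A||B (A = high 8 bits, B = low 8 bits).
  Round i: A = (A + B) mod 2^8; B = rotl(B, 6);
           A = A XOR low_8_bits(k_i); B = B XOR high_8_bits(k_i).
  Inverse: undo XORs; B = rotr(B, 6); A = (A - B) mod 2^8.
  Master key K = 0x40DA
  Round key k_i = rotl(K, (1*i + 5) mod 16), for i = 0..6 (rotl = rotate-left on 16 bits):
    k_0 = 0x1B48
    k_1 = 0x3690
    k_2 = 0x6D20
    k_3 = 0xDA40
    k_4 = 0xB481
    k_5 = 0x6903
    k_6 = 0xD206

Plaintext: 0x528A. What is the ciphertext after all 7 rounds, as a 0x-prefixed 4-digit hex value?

0x0BD3

s_0 = plaintext = 0x528A
s_1 = Round(s_0, k_0) = 0x94B9
s_2 = Round(s_1, k_1) = 0xDD58
s_3 = Round(s_2, k_2) = 0x157B
s_4 = Round(s_3, k_3) = 0xD004
s_5 = Round(s_4, k_4) = 0x55B5
s_6 = Round(s_5, k_5) = 0x0904
s_7 = Round(s_6, k_6) = 0x0BD3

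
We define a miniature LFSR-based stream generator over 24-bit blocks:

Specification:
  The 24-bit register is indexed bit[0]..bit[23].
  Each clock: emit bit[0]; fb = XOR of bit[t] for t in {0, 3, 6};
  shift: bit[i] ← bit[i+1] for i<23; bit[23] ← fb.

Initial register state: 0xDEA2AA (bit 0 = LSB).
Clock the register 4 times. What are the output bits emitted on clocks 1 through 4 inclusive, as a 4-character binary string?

reg_0 = 0xDEA2AA
clock 1: out=0, reg = 0xEF5155
clock 2: out=1, reg = 0x77A8AA
clock 3: out=0, reg = 0xBBD455
clock 4: out=1, reg = 0x5DEA2A

0101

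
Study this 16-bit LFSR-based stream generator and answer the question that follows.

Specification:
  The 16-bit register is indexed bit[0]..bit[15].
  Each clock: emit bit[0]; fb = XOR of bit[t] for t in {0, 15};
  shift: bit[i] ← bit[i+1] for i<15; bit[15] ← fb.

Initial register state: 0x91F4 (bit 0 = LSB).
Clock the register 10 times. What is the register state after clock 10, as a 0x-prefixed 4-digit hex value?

reg_0 = 0x91F4
clock 1: out=0, reg = 0xC8FA
clock 2: out=0, reg = 0xE47D
clock 3: out=1, reg = 0x723E
clock 4: out=0, reg = 0x391F
clock 5: out=1, reg = 0x9C8F
clock 6: out=1, reg = 0x4E47
clock 7: out=1, reg = 0xA723
clock 8: out=1, reg = 0x5391
clock 9: out=1, reg = 0xA9C8
clock 10: out=0, reg = 0xD4E4

0xD4E4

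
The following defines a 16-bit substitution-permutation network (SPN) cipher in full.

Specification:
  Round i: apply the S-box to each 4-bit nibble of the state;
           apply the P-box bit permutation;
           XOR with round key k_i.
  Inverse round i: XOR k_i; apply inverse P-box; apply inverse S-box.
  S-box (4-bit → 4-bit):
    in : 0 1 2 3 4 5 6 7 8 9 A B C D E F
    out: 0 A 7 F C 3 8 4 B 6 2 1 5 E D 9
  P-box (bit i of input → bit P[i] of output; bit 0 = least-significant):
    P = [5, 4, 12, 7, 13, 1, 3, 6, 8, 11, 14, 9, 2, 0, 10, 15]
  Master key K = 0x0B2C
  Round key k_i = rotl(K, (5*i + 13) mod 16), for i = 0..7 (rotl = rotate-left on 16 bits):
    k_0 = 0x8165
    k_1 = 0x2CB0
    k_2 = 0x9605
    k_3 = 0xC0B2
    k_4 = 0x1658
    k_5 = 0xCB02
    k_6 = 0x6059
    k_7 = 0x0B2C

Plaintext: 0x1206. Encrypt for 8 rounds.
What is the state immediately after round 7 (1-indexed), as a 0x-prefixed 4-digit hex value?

0x32B5

s_0 = plaintext = 0x1206
s_1 = Round(s_0, k_0) = 0x48E4
s_2 = Round(s_1, k_1) = 0x9378
s_3 = Round(s_2, k_2) = 0xD9BC
s_4 = Round(s_3, k_3) = 0x3C93
s_5 = Round(s_4, k_4) = 0xC3E7
s_6 = Round(s_5, k_5) = 0xB44E
s_7 = Round(s_6, k_6) = 0x32B5
s_8 = Round(s_7, k_7) = 0xE619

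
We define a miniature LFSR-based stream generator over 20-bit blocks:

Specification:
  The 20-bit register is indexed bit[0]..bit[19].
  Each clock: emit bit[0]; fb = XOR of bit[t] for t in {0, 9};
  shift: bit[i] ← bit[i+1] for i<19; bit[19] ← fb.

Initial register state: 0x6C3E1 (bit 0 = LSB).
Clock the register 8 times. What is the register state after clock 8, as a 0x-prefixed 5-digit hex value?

0x806C3

reg_0 = 0x6C3E1
clock 1: out=1, reg = 0x361F0
clock 2: out=0, reg = 0x1B0F8
clock 3: out=0, reg = 0x0D87C
clock 4: out=0, reg = 0x06C3E
clock 5: out=0, reg = 0x0361F
clock 6: out=1, reg = 0x01B0F
clock 7: out=1, reg = 0x00D87
clock 8: out=1, reg = 0x806C3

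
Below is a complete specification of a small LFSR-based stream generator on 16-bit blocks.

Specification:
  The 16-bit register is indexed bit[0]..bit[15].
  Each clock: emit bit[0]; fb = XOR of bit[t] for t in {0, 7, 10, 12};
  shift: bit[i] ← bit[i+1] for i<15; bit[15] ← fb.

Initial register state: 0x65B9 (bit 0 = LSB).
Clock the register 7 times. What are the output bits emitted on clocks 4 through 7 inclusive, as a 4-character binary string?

1110

reg_0 = 0x65B9
clock 1: out=1, reg = 0xB2DC
clock 2: out=0, reg = 0x596E
clock 3: out=0, reg = 0xACB7
clock 4: out=1, reg = 0xD65B
clock 5: out=1, reg = 0xEB2D
clock 6: out=1, reg = 0xF596
clock 7: out=0, reg = 0xFACB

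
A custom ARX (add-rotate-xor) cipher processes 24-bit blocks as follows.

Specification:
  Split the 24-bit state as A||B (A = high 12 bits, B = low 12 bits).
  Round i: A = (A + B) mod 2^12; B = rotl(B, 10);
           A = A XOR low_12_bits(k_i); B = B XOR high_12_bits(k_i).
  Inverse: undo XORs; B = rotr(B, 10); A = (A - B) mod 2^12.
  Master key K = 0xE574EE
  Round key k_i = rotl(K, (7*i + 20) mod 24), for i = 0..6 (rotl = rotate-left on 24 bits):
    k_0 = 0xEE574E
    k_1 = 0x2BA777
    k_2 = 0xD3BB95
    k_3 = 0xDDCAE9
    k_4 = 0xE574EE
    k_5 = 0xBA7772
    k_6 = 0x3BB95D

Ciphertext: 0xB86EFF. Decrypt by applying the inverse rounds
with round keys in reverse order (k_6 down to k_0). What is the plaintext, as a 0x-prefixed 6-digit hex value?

s_0 = ciphertext = 0xB86EFF
s_1 = InvRound(s_0, k_6) = 0xDC8513
s_2 = InvRound(s_1, k_5) = 0xFE7AD3
s_3 = InvRound(s_2, k_4) = 0x8F8211
s_4 = InvRound(s_3, k_3) = 0x2DAF37
s_5 = InvRound(s_4, k_2) = 0x11F830
s_6 = InvRound(s_5, k_1) = 0xC3EA2A
s_7 = InvRound(s_6, k_0) = 0x83333D

0x83333D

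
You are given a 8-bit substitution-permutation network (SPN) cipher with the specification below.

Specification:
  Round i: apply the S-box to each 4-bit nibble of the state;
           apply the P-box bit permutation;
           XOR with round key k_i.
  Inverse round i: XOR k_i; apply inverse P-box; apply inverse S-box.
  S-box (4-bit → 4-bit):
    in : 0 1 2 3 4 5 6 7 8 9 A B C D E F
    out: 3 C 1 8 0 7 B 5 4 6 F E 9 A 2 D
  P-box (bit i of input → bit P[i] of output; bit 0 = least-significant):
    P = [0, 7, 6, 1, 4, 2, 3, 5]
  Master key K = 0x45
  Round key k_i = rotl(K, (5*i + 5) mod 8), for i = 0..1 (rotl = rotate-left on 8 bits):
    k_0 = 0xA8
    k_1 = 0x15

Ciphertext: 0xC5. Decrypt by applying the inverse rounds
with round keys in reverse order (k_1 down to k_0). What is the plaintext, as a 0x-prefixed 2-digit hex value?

s_0 = ciphertext = 0xC5
s_1 = InvRound(s_0, k_1) = 0x29
s_2 = InvRound(s_1, k_0) = 0x40

0x40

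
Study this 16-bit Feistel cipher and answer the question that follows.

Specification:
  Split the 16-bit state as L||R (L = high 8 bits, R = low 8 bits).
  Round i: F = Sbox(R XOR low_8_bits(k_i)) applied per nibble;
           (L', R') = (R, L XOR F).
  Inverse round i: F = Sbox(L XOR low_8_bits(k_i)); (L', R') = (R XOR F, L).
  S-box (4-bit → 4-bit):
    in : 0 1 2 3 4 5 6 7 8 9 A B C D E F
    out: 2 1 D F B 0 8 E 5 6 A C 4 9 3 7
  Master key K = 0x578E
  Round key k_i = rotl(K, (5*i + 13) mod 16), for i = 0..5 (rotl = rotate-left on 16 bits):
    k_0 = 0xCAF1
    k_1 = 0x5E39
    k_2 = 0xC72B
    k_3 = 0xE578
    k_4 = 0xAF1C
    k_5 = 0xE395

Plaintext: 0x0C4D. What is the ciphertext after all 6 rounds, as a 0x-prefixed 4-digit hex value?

s_0 = plaintext = 0x0C4D
s_1 = Round(s_0, k_0) = 0x4DC8
s_2 = Round(s_1, k_1) = 0xC83C
s_3 = Round(s_2, k_2) = 0x3CD6
s_4 = Round(s_3, k_3) = 0xD69F
s_5 = Round(s_4, k_4) = 0x9F89
s_6 = Round(s_5, k_5) = 0x898B

0x898B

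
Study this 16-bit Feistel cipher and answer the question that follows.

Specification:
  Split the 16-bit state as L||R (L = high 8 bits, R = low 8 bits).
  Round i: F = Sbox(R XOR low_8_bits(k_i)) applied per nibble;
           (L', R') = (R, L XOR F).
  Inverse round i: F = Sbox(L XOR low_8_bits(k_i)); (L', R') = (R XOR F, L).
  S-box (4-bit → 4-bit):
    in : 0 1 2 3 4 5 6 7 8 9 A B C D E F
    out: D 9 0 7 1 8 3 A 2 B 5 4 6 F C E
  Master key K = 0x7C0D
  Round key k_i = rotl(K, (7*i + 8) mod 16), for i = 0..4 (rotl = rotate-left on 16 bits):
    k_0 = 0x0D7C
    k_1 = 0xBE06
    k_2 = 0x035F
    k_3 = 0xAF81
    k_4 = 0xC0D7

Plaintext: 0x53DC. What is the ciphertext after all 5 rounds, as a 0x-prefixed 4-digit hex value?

s_0 = plaintext = 0x53DC
s_1 = Round(s_0, k_0) = 0xDC0E
s_2 = Round(s_1, k_1) = 0x0E0E
s_3 = Round(s_2, k_2) = 0x0E87
s_4 = Round(s_3, k_3) = 0x87DD
s_5 = Round(s_4, k_4) = 0xDD52

0xDD52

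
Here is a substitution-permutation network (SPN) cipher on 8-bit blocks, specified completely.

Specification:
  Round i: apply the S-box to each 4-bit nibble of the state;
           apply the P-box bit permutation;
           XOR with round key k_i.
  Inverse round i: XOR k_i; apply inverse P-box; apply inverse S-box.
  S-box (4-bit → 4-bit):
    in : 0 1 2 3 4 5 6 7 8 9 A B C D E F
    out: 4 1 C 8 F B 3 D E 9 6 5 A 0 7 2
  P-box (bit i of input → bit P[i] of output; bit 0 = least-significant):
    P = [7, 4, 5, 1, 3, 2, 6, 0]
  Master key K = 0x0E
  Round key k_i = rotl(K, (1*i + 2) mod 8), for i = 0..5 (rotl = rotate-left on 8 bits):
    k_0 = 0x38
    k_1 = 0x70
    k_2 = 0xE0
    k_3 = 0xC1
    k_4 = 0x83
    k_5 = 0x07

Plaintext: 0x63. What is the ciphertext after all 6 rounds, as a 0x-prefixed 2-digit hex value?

0x71

s_0 = plaintext = 0x63
s_1 = Round(s_0, k_0) = 0x36
s_2 = Round(s_1, k_1) = 0xE1
s_3 = Round(s_2, k_2) = 0x2C
s_4 = Round(s_3, k_3) = 0x92
s_5 = Round(s_4, k_4) = 0xA8
s_6 = Round(s_5, k_5) = 0x71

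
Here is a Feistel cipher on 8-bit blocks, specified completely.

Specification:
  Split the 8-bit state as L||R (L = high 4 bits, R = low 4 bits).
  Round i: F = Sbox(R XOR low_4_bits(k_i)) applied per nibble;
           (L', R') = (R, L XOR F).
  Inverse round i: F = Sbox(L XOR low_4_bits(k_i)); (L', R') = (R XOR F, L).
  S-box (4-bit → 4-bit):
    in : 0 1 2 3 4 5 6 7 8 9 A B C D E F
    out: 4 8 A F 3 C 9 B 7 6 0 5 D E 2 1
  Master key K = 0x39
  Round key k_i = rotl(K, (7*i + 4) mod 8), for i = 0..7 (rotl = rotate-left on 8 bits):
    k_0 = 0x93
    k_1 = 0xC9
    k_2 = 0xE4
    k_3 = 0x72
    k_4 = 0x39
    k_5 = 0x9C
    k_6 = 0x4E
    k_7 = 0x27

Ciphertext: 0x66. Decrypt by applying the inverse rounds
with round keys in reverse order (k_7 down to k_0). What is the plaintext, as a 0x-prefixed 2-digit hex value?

0x94

s_0 = ciphertext = 0x66
s_1 = InvRound(s_0, k_7) = 0xE6
s_2 = InvRound(s_1, k_6) = 0x2E
s_3 = InvRound(s_2, k_5) = 0xC2
s_4 = InvRound(s_3, k_4) = 0xEC
s_5 = InvRound(s_4, k_3) = 0x1E
s_6 = InvRound(s_5, k_2) = 0x21
s_7 = InvRound(s_6, k_1) = 0x42
s_8 = InvRound(s_7, k_0) = 0x94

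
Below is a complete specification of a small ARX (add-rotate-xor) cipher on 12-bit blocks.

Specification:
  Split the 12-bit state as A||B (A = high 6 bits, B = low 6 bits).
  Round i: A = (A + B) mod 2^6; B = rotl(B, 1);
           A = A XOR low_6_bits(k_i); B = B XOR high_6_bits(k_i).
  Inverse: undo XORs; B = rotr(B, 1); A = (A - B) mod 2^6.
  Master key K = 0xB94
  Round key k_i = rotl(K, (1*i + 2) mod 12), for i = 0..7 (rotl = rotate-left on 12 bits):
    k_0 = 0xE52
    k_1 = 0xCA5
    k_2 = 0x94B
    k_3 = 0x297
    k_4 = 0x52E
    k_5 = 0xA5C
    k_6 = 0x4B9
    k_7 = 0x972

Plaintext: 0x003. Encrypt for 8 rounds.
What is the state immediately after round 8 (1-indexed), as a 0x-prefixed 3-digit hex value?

s_0 = plaintext = 0x003
s_1 = Round(s_0, k_0) = 0x47F
s_2 = Round(s_1, k_1) = 0xD4D
s_3 = Round(s_2, k_2) = 0x27F
s_4 = Round(s_3, k_3) = 0x7F5
s_5 = Round(s_4, k_4) = 0xEBF
s_6 = Round(s_5, k_5) = 0x956
s_7 = Round(s_6, k_6) = 0x0BE
s_8 = Round(s_7, k_7) = 0xC98

0xC98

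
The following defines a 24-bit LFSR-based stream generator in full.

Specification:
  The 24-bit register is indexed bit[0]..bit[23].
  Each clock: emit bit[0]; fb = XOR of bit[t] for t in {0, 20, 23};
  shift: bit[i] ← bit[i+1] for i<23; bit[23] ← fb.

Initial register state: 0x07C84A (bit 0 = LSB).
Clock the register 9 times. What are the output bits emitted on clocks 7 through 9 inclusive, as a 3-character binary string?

reg_0 = 0x07C84A
clock 1: out=0, reg = 0x03E425
clock 2: out=1, reg = 0x81F212
clock 3: out=0, reg = 0xC0F909
clock 4: out=1, reg = 0x607C84
clock 5: out=0, reg = 0x303E42
clock 6: out=0, reg = 0x981F21
clock 7: out=1, reg = 0xCC0F90
clock 8: out=0, reg = 0xE607C8
clock 9: out=0, reg = 0xF303E4

100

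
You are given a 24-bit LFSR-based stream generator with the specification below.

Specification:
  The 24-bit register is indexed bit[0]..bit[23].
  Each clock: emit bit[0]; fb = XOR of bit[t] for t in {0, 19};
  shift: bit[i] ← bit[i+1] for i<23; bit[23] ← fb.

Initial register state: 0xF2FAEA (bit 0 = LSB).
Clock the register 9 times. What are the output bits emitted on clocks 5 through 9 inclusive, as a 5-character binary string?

reg_0 = 0xF2FAEA
clock 1: out=0, reg = 0x797D75
clock 2: out=1, reg = 0x3CBEBA
clock 3: out=0, reg = 0x9E5F5D
clock 4: out=1, reg = 0x4F2FAE
clock 5: out=0, reg = 0xA797D7
clock 6: out=1, reg = 0xD3CBEB
clock 7: out=1, reg = 0xE9E5F5
clock 8: out=1, reg = 0x74F2FA
clock 9: out=0, reg = 0x3A797D

01110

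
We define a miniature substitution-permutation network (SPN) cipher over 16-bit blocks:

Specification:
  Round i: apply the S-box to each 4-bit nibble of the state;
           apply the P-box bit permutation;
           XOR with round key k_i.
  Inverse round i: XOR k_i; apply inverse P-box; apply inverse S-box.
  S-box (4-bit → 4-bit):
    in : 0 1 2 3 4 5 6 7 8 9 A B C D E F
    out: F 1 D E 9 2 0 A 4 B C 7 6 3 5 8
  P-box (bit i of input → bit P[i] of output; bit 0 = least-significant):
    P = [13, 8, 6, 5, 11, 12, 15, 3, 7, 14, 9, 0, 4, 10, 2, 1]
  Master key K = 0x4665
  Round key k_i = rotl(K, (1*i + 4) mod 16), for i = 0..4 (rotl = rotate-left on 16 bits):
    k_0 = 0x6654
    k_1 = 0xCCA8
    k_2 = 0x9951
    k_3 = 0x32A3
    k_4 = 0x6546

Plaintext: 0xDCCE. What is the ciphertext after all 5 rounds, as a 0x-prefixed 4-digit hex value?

0xDFC0

s_0 = plaintext = 0xDCCE
s_1 = Round(s_0, k_0) = 0x9004
s_2 = Round(s_1, k_1) = 0x3213
s_3 = Round(s_2, k_2) = 0x96B6
s_4 = Round(s_3, k_3) = 0xAEB1
s_5 = Round(s_4, k_4) = 0xDFC0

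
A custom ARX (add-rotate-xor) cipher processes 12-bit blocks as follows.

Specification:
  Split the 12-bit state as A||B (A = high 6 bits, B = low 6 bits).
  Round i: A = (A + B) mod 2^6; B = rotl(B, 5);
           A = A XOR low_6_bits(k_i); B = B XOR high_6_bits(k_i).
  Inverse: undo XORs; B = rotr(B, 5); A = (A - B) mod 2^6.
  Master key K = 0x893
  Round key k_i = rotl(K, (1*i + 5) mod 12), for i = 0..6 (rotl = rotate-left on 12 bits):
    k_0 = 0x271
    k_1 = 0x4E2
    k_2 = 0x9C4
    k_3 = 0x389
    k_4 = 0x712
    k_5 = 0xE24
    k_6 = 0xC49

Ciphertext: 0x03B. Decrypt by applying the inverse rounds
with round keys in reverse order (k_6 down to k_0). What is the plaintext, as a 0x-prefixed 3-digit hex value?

s_0 = ciphertext = 0x03B
s_1 = InvRound(s_0, k_6) = 0xD54
s_2 = InvRound(s_1, k_5) = 0xE19
s_3 = InvRound(s_2, k_4) = 0x80A
s_4 = InvRound(s_3, k_3) = 0x848
s_5 = InvRound(s_4, k_2) = 0x19F
s_6 = InvRound(s_5, k_1) = 0x318
s_7 = InvRound(s_6, k_0) = 0x6E2

0x6E2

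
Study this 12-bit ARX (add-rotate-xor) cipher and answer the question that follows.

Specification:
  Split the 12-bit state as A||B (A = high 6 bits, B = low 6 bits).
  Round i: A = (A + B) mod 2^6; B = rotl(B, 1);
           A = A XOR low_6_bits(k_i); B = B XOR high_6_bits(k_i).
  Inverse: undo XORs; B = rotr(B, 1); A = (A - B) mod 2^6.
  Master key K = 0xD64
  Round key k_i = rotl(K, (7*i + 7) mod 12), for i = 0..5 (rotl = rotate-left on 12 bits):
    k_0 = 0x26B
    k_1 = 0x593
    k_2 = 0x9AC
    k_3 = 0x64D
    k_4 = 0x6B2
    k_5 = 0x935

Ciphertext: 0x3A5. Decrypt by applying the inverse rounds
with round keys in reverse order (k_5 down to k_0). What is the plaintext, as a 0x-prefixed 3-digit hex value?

0x5A5

s_0 = ciphertext = 0x3A5
s_1 = InvRound(s_0, k_5) = 0x6E0
s_2 = InvRound(s_1, k_4) = 0x31D
s_3 = InvRound(s_2, k_3) = 0xFC2
s_4 = InvRound(s_3, k_2) = 0x052
s_5 = InvRound(s_4, k_1) = 0x402
s_6 = InvRound(s_5, k_0) = 0x5A5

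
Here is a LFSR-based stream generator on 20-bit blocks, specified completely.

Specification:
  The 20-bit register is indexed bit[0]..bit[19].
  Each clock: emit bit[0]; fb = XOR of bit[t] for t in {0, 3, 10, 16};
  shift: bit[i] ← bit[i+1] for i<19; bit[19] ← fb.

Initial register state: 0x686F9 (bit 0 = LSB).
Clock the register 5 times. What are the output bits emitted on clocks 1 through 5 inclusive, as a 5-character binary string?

10011

reg_0 = 0x686F9
clock 1: out=1, reg = 0xB437C
clock 2: out=0, reg = 0x5A1BE
clock 3: out=0, reg = 0x2D0DF
clock 4: out=1, reg = 0x1686F
clock 5: out=1, reg = 0x8B437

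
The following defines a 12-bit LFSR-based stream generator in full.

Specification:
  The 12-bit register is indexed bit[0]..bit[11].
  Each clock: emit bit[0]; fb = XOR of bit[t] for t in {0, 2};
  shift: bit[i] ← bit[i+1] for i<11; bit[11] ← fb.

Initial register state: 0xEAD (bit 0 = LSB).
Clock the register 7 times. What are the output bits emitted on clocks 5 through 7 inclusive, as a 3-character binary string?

010

reg_0 = 0xEAD
clock 1: out=1, reg = 0x756
clock 2: out=0, reg = 0xBAB
clock 3: out=1, reg = 0xDD5
clock 4: out=1, reg = 0x6EA
clock 5: out=0, reg = 0x375
clock 6: out=1, reg = 0x1BA
clock 7: out=0, reg = 0x0DD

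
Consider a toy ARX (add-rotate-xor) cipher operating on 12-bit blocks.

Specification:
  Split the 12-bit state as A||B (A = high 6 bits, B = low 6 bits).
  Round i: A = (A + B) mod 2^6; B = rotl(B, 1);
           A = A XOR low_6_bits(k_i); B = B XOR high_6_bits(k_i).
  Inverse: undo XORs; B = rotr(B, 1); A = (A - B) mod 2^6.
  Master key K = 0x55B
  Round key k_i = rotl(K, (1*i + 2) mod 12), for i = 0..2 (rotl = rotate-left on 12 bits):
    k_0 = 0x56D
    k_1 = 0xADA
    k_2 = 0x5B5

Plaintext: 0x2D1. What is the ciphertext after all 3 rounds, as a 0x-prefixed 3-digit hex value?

0x0DE

s_0 = plaintext = 0x2D1
s_1 = Round(s_0, k_0) = 0xC77
s_2 = Round(s_1, k_1) = 0xC84
s_3 = Round(s_2, k_2) = 0x0DE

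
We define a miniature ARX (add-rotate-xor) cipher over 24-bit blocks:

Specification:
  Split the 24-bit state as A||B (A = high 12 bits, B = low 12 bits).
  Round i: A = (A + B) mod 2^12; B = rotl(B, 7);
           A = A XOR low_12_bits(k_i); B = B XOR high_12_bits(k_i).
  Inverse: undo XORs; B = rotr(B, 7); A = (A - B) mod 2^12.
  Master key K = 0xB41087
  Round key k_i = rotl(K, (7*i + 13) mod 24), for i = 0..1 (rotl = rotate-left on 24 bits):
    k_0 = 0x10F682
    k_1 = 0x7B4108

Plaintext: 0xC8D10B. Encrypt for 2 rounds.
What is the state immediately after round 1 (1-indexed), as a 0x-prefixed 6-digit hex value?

0xB1A487

s_0 = plaintext = 0xC8D10B
s_1 = Round(s_0, k_0) = 0xB1A487
s_2 = Round(s_1, k_1) = 0xEA9410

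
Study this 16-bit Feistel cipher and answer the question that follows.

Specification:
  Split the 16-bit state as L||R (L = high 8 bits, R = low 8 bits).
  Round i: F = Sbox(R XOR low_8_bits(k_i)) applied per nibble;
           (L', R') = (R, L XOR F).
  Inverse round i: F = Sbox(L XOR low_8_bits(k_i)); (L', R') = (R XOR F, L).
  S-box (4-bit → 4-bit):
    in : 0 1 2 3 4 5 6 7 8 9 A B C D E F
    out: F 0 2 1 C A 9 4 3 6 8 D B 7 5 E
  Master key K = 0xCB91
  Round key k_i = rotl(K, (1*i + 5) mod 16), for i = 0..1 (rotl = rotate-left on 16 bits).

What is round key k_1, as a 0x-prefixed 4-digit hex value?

K = 0xCB91
k_0 = rotl(K, (1*0+5) mod 16) = rotl(K, 5) = 0x7239
k_1 = rotl(K, (1*1+5) mod 16) = rotl(K, 6) = 0xE472

0xE472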